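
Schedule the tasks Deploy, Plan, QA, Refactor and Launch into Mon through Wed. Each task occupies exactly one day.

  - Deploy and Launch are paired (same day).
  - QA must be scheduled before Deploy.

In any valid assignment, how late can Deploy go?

Wed

Precedence pushes Deploy to at least Tue.
Deploy at Wed is achievable: Launch in Wed, QA in Mon, Plan in Mon, Refactor in Mon, Deploy in Wed.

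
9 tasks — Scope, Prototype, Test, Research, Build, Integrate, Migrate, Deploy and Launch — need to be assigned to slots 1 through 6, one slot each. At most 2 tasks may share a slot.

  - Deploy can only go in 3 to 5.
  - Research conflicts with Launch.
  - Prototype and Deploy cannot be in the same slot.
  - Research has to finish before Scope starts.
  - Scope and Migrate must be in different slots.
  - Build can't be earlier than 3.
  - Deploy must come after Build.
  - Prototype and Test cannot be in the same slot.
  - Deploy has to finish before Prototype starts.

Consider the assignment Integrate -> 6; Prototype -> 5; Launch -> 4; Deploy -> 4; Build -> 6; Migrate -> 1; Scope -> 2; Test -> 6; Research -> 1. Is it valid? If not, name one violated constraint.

No — it violates: At most 2 tasks may share a slot

At most 2 tasks may share a slot — violated.
Prototype and Test cannot be in the same slot — holds.
Scope and Migrate must be in different slots — holds.
Deploy must come after Build — violated.
Research conflicts with Launch — holds.
Deploy has to finish before Prototype starts — holds.
Build can't be earlier than 3 — holds.
Prototype and Deploy cannot be in the same slot — holds.
Deploy can only go in 3 to 5 — holds.
Research has to finish before Scope starts — holds.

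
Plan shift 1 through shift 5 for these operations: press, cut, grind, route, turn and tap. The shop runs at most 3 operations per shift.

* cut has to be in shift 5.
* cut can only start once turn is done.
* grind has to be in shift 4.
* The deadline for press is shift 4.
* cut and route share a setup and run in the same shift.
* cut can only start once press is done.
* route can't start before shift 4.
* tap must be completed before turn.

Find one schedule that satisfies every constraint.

press -> shift 1; cut -> shift 5; route -> shift 5; turn -> shift 2; tap -> shift 1; grind -> shift 4

Checking: tap(shift 1) before turn(shift 2); turn(shift 2) before cut(shift 5); press(shift 1) before cut(shift 5); cut = route = shift 5; press=shift 1 in [shift 1,shift 4]; route=shift 5 in [shift 4,shift 5]; cut=shift 5 in [shift 5,shift 5]; grind=shift 4 in [shift 4,shift 4]; max 2 per shift (cap 3).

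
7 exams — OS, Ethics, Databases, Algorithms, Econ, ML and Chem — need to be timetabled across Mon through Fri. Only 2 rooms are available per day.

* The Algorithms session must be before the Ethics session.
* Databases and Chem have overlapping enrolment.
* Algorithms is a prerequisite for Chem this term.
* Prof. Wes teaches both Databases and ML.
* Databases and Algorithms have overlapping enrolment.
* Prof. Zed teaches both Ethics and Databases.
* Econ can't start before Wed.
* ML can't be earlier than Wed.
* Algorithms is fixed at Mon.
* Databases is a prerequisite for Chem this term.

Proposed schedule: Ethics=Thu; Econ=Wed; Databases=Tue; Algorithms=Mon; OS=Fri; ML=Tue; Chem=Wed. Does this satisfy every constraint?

Prof. Wes teaches both Databases and ML — violated.
Databases and Chem have overlapping enrolment — holds.
Databases is a prerequisite for Chem this term — holds.
Algorithms is fixed at Mon — holds.
Econ can't start before Wed — holds.
Databases and Algorithms have overlapping enrolment — holds.
Algorithms is a prerequisite for Chem this term — holds.
Prof. Zed teaches both Ethics and Databases — holds.
Only 2 rooms are available per day — holds.
ML can't be earlier than Wed — violated.
The Algorithms session must be before the Ethics session — holds.

No. ML can't be earlier than Wed is not satisfied.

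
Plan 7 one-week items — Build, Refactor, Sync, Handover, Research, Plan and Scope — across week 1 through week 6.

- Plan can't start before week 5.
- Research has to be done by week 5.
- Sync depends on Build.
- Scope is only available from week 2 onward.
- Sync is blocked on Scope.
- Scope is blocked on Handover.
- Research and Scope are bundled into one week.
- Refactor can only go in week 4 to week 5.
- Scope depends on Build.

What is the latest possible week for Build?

Downstream work caps Build at week 4.
Build at week 4 is achievable: Build=week 4, Research=week 5, Sync=week 6, Refactor=week 4, Handover=week 1, Scope=week 5, Plan=week 5.

week 4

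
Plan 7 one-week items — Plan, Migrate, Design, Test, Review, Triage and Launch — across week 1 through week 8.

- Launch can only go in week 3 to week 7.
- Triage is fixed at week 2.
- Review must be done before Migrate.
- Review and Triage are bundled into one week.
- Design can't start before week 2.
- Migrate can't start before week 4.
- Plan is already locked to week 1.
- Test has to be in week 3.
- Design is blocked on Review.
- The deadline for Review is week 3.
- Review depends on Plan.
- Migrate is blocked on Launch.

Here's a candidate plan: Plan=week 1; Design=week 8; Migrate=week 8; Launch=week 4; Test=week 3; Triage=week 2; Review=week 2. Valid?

Review must be done before Migrate — holds.
Migrate is blocked on Launch — holds.
Review depends on Plan — holds.
Design can't start before week 2 — holds.
Migrate can't start before week 4 — holds.
Test has to be in week 3 — holds.
Design is blocked on Review — holds.
The deadline for Review is week 3 — holds.
Triage is fixed at week 2 — holds.
Launch can only go in week 3 to week 7 — holds.
Plan is already locked to week 1 — holds.
Review and Triage are bundled into one week — holds.

Valid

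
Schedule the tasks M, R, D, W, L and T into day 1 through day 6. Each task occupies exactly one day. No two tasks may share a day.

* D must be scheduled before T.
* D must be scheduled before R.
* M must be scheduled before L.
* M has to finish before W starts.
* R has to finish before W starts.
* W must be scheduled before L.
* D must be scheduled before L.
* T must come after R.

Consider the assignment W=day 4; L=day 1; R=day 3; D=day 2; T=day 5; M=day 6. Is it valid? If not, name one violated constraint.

M must be scheduled before L — violated.
R has to finish before W starts — holds.
W must be scheduled before L — violated.
No two tasks may share a day — holds.
T must come after R — holds.
M has to finish before W starts — violated.
D must be scheduled before T — holds.
D must be scheduled before L — violated.
D must be scheduled before R — holds.

No — it violates: M must be scheduled before L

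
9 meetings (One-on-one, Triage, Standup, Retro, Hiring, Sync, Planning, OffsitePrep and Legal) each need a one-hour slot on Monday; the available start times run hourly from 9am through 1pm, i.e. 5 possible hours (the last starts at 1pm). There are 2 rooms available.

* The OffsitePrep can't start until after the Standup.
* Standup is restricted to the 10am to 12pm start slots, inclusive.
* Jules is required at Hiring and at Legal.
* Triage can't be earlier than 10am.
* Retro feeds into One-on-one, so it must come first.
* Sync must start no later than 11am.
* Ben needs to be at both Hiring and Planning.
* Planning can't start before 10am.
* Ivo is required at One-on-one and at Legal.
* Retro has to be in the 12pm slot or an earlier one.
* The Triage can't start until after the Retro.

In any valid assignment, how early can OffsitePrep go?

11am

Precedence pushes OffsitePrep to at least 11am.
OffsitePrep at 11am is achievable: Hiring=12pm, OffsitePrep=11am, Sync=9am, Retro=9am, Triage=10am, Standup=10am, One-on-one=12pm, Planning=11am, Legal=1pm.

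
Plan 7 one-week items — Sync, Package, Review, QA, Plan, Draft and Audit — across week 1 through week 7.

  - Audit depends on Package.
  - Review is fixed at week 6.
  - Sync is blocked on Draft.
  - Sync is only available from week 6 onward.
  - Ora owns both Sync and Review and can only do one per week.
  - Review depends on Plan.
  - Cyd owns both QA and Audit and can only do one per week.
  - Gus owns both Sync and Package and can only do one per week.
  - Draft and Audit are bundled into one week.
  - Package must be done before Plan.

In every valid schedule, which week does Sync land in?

Sync's window is week 6–week 7.
Review is fixed at week 6, and Sync can't share a week with Review.
So Sync must be week 7.

week 7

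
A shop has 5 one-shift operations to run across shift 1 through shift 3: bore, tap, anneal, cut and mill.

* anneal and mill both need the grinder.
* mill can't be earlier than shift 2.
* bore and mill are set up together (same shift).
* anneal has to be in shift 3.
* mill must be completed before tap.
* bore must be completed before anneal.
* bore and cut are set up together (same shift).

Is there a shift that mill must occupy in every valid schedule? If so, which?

mill's window is shift 2–shift 3.
anneal is fixed at shift 3, and mill can't share a shift with anneal.
So mill must be shift 2.

shift 2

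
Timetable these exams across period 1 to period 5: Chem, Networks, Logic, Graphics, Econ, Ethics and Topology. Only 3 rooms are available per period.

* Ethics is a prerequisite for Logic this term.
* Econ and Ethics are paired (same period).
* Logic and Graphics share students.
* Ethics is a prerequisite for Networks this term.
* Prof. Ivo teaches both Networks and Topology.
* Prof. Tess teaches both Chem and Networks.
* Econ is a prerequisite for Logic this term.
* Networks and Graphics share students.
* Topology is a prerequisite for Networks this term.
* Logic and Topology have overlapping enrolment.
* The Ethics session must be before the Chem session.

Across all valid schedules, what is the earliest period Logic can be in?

Precedence pushes Logic to at least period 2.
Logic at period 2 is achievable: Topology=period 1, Networks=period 2, Chem=period 3, Econ=period 1, Graphics=period 3, Ethics=period 1, Logic=period 2.

period 2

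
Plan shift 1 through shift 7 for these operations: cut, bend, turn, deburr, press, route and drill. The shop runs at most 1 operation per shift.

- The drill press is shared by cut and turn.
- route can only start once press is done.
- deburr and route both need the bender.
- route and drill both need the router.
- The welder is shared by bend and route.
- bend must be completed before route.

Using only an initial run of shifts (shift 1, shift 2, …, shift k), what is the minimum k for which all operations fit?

The precedence chain requires at least 2 distinct shifts.
With at most 1 per shift and 7 operations, at least 7 shifts are needed.
7 works (last occupied shift: shift 7): for example deburr=shift 6; turn=shift 5; route=shift 3; drill=shift 7; bend=shift 1; cut=shift 4; press=shift 2.

7 shifts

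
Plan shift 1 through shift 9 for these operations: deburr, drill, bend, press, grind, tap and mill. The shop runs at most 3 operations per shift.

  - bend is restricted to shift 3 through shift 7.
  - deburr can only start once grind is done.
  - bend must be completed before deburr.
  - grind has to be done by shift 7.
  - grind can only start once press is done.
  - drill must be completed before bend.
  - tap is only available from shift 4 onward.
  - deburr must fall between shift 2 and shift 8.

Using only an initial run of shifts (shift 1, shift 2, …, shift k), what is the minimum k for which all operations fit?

The precedence chain requires at least 3 distinct shifts.
With at most 3 per shift and 7 operations, at least 3 shifts are needed.
tap can't be placed before shift 4, so the schedule must run through at least shift 4.
4 works (last occupied shift: shift 4): for example mill in shift 1; bend in shift 3; press in shift 1; grind in shift 2; deburr in shift 4; tap in shift 4; drill in shift 1.

4 shifts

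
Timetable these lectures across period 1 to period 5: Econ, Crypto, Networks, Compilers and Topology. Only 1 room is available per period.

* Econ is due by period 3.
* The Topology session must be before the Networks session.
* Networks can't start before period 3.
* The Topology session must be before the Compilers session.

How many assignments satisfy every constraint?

22

Splitting on Econ: it can be period 1 (8), period 2 (8), period 3 (6). Listing each branch's schedules as (Crypto, Networks, Compilers, Topology) by period number:
Econ=period 1: (2,4,5,3) (2,5,4,3) (3,4,5,2) (3,5,4,2) (4,3,5,2) (4,5,3,2) (5,3,4,2) (5,4,3,2) — 8.
Econ=period 2: (1,4,5,3) (1,5,4,3) (3,4,5,1) (3,5,4,1) (4,3,5,1) (4,5,3,1) (5,3,4,1) (5,4,3,1) — 8.
Econ=period 3: (1,4,5,2) (1,5,4,2) (2,4,5,1) (2,5,4,1) (4,5,2,1) (5,4,2,1) — 6.
Summing: 8 + 8 + 6 = 22.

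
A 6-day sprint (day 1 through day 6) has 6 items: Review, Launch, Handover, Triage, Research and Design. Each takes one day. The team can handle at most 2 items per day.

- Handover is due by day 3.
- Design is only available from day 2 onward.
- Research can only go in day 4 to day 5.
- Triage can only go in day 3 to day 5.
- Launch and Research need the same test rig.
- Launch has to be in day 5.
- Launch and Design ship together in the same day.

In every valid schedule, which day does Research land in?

day 4

Research's window is day 4–day 5.
Launch is fixed at day 5, and Research can't share a day with Launch.
So Research must be day 4.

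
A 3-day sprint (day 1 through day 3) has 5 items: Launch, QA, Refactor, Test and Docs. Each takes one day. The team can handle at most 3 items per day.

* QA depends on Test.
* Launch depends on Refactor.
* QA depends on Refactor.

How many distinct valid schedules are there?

Splitting on Launch: it can be day 2 (9), day 3 (15). Listing each branch's schedules as (QA, Refactor, Test, Docs) by day number:
Launch=day 2: (2,1,1,1) (2,1,1,2) (2,1,1,3) (3,1,1,1) (3,1,1,2) (3,1,1,3) (3,1,2,1) (3,1,2,2) (3,1,2,3) — 9.
Launch=day 3: (2,1,1,1) (2,1,1,2) (2,1,1,3) (3,1,1,1) (3,1,1,2) (3,1,1,3) (3,1,2,1) (3,1,2,2) (3,1,2,3) (3,2,1,1) (3,2,1,2) (3,2,1,3) (3,2,2,1) (3,2,2,2) (3,2,2,3) — 15.
Summing: 9 + 15 = 24.

24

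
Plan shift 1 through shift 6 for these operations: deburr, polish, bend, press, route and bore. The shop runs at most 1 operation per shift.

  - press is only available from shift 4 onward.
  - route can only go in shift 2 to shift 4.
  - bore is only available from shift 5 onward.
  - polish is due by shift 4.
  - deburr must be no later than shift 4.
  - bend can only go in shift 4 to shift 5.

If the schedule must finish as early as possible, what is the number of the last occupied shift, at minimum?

6

With at most 1 per shift and 6 operations, at least 6 shifts are needed.
bore can't be placed before shift 5, so the schedule must run through at least shift 5.
6 works (last occupied shift: shift 6): for example press -> shift 6, bore -> shift 5, bend -> shift 4, deburr -> shift 1, polish -> shift 3, route -> shift 2.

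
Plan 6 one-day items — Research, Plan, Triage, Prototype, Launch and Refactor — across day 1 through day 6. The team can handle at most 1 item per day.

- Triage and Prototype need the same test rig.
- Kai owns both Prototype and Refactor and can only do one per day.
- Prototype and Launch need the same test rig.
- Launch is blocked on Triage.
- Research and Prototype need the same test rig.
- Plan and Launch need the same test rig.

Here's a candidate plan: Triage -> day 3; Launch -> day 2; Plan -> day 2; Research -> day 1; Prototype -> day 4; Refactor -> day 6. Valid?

Triage and Prototype need the same test rig — holds.
Research and Prototype need the same test rig — holds.
Plan and Launch need the same test rig — violated.
Kai owns both Prototype and Refactor and can only do one per day — holds.
The team can handle at most 1 item per day — violated.
Launch is blocked on Triage — violated.
Prototype and Launch need the same test rig — holds.

Invalid. Plan and Launch need the same test rig.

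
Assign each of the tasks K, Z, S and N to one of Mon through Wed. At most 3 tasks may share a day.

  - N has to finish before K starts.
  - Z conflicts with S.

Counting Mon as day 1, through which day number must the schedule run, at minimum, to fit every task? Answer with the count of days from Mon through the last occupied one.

The precedence chain requires at least 2 distinct days.
With at most 3 per day and 4 tasks, at least 2 days are needed.
2 works (last occupied day: Tue): for example Z in Mon; S in Tue; N in Mon; K in Tue.

2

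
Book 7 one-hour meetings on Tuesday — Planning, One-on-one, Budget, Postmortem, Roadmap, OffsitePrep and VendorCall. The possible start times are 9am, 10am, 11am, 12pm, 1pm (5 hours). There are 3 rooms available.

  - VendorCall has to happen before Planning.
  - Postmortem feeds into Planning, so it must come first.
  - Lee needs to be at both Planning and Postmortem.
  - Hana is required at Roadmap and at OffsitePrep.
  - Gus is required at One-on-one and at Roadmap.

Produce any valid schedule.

Postmortem in 9am; One-on-one in 9am; OffsitePrep in 11am; Budget in 10am; Roadmap in 10am; VendorCall in 9am; Planning in 10am

Checking: VendorCall(9am) before Planning(10am); Postmortem(9am) before Planning(10am); Planning(10am) != Postmortem(9am); One-on-one(9am) != Roadmap(10am); Roadmap(10am) != OffsitePrep(11am); max 3 per hour (cap 3).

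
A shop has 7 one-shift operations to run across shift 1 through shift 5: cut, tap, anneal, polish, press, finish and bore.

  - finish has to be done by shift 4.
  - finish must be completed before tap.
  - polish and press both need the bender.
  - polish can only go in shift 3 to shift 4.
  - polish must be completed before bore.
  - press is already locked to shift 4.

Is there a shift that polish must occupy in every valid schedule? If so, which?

shift 3

polish's window is shift 3–shift 4.
press is fixed at shift 4, and polish can't share a shift with press.
So polish must be shift 3.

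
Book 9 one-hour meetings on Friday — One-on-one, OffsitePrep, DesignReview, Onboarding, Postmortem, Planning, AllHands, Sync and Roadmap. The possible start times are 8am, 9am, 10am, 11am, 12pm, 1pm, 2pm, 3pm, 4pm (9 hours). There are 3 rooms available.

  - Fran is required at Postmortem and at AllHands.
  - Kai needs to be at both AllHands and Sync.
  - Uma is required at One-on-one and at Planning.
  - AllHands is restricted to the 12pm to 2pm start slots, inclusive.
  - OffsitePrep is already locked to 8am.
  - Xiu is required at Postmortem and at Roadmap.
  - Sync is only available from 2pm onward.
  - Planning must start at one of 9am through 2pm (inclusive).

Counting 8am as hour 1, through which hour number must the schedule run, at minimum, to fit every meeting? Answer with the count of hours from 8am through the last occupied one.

With at most 3 per hour and 9 meetings, at least 3 hours are needed.
Sync can't be placed before 2pm — that is hour 7 counting from 8am — so the schedule must run through at least 7 hours.
7 works (last occupied hour: 2pm): for example AllHands -> 12pm, DesignReview -> 8am, Planning -> 9am, Roadmap -> 10am, Onboarding -> 9am, Postmortem -> 9am, Sync -> 2pm, OffsitePrep -> 8am, One-on-one -> 8am.

7 hours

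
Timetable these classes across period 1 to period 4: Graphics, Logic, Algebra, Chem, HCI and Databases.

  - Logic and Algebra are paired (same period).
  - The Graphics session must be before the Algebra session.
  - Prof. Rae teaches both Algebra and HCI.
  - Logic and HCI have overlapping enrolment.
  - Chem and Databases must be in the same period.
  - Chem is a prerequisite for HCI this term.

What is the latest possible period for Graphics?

period 3

Downstream work caps Graphics at period 3.
Graphics at period 3 is achievable: Databases in period 1, Algebra in period 4, HCI in period 2, Logic in period 4, Graphics in period 3, Chem in period 1.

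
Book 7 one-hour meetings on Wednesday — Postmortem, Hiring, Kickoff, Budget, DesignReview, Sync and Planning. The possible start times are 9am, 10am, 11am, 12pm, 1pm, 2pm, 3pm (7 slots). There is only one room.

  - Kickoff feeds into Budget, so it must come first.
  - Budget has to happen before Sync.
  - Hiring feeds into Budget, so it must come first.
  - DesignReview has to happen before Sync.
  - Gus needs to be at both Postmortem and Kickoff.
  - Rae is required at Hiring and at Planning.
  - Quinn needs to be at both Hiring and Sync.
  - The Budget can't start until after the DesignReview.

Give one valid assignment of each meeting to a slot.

Planning in 3pm; Sync in 1pm; Postmortem in 2pm; Hiring in 10am; Budget in 12pm; DesignReview in 9am; Kickoff in 11am

Checking: Kickoff(11am) before Budget(12pm); Hiring(10am) before Budget(12pm); DesignReview(9am) before Sync(1pm); Budget(12pm) before Sync(1pm); DesignReview(9am) before Budget(12pm); Hiring(10am) != Planning(3pm); Postmortem(2pm) != Kickoff(11am); Hiring(10am) != Sync(1pm); max 1 per slot (cap 1).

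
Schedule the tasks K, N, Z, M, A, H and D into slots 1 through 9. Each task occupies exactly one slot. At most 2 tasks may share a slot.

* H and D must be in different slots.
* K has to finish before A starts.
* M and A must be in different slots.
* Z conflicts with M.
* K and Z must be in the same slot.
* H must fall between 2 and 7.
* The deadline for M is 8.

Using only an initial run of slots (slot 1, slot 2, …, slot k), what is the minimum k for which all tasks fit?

4

The precedence chain requires at least 2 distinct slots.
With at most 2 per slot and 7 tasks, at least 4 slots are needed.
4 works (last occupied slot: 4): for example Z in 1; A in 2; K in 1; N in 3; M in 3; D in 4; H in 2.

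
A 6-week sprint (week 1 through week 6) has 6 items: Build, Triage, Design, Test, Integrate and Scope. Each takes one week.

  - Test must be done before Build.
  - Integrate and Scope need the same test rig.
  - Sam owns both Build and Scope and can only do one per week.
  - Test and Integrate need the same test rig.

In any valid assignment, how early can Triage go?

week 1

Triage at week 1 is achievable: Design -> week 1; Triage -> week 1; Build -> week 2; Integrate -> week 2; Test -> week 1; Scope -> week 1.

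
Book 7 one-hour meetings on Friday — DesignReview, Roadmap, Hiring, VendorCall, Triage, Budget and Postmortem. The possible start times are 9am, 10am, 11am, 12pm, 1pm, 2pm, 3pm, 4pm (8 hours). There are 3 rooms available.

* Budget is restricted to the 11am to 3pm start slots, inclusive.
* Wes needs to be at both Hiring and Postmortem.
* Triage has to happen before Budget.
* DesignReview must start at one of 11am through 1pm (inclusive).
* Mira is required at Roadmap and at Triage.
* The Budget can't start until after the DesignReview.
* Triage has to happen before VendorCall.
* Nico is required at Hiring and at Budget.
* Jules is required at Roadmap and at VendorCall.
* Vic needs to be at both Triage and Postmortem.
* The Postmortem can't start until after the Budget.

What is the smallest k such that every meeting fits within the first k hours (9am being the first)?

5 hours

The precedence chain requires at least 3 distinct hours.
With at most 3 per hour and 7 meetings, at least 3 hours are needed.
Propagating the time windows through the other constraints, Postmortem can't land before 1pm — that is hour 5 counting from 9am — so the schedule must run through at least 5 hours.
5 works (last occupied hour: 1pm): for example Roadmap=11am, DesignReview=11am, Hiring=9am, Triage=9am, Postmortem=1pm, VendorCall=10am, Budget=12pm.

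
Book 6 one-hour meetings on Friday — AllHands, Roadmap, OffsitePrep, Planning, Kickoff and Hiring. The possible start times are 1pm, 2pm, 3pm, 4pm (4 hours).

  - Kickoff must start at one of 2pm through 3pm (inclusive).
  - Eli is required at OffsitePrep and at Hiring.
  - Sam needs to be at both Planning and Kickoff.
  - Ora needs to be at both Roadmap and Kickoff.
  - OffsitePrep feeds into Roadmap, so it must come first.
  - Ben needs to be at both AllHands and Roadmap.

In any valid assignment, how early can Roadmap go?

Precedence pushes Roadmap to at least 2pm.
Roadmap at 2pm is achievable: Kickoff -> 3pm; Hiring -> 2pm; OffsitePrep -> 1pm; AllHands -> 1pm; Roadmap -> 2pm; Planning -> 1pm.

2pm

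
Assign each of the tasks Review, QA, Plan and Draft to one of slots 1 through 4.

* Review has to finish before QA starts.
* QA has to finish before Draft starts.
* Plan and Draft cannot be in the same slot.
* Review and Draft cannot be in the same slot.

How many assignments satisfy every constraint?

Splitting on Review: it can be 1 (9), 2 (3). Listing each branch's schedules as (QA, Plan, Draft):
Review=1: (2,1,3) (2,1,4) (2,2,3) (2,2,4) (2,3,4) (2,4,3) (3,1,4) (3,2,4) (3,3,4) — 9.
Review=2: (3,1,4) (3,2,4) (3,3,4) — 3.
Summing: 9 + 3 = 12.

12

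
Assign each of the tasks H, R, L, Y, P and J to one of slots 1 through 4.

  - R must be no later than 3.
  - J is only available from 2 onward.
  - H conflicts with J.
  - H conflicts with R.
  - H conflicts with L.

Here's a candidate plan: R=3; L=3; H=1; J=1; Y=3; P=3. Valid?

No. H conflicts with J is not satisfied.

J is only available from 2 onward — violated.
R must be no later than 3 — holds.
H conflicts with R — holds.
H conflicts with J — violated.
H conflicts with L — holds.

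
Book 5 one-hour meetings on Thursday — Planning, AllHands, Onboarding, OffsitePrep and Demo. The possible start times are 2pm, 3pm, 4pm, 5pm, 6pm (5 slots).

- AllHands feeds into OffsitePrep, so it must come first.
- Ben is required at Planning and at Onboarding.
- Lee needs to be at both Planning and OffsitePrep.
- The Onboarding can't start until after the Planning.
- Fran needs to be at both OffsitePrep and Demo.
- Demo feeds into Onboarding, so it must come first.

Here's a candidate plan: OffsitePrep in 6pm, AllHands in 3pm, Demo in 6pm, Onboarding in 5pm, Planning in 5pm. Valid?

No. Demo feeds into Onboarding, so it must come first is not satisfied.

The Onboarding can't start until after the Planning — violated.
AllHands feeds into OffsitePrep, so it must come first — holds.
Fran needs to be at both OffsitePrep and Demo — violated.
Lee needs to be at both Planning and OffsitePrep — holds.
Ben is required at Planning and at Onboarding — violated.
Demo feeds into Onboarding, so it must come first — violated.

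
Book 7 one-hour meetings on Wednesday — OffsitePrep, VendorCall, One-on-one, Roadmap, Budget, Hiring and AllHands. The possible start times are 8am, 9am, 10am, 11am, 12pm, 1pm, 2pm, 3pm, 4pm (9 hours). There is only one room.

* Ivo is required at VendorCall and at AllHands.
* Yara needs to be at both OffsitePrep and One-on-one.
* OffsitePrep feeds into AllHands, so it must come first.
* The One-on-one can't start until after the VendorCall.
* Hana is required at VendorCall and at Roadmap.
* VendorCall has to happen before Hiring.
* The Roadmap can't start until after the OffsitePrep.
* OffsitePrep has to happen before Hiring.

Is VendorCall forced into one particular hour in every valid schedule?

No

VendorCall can be 8am (e.g. OffsitePrep in 9am; Budget in 2pm; One-on-one in 11am; VendorCall in 8am; Hiring in 10am; AllHands in 1pm; Roadmap in 12pm) or 9am (e.g. OffsitePrep -> 8am; VendorCall -> 9am; One-on-one -> 11am; AllHands -> 1pm; Budget -> 2pm; Hiring -> 10am; Roadmap -> 12pm).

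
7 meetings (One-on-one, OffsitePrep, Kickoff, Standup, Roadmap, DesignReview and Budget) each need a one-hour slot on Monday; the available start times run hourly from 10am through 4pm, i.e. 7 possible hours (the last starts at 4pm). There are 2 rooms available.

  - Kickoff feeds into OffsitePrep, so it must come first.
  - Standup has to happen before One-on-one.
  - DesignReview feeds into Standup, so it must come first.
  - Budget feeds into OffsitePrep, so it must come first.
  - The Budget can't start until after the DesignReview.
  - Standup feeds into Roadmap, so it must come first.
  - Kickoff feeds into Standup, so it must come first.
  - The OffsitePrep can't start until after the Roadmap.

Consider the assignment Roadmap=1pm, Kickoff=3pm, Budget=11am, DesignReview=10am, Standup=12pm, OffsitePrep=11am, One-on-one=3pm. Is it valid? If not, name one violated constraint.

The Budget can't start until after the DesignReview — holds.
Kickoff feeds into Standup, so it must come first — violated.
Standup has to happen before One-on-one — holds.
DesignReview feeds into Standup, so it must come first — holds.
Budget feeds into OffsitePrep, so it must come first — violated.
Standup feeds into Roadmap, so it must come first — holds.
There are 2 rooms available — holds.
The OffsitePrep can't start until after the Roadmap — violated.
Kickoff feeds into OffsitePrep, so it must come first — violated.

No — it violates: Kickoff feeds into OffsitePrep, so it must come first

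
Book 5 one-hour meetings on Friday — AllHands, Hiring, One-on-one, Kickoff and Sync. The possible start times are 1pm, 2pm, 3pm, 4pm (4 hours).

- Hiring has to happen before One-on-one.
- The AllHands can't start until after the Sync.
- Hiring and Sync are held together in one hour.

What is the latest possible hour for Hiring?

Downstream work caps Hiring at 3pm.
Hiring at 3pm is achievable: Kickoff in 1pm, One-on-one in 4pm, Hiring in 3pm, AllHands in 4pm, Sync in 3pm.

3pm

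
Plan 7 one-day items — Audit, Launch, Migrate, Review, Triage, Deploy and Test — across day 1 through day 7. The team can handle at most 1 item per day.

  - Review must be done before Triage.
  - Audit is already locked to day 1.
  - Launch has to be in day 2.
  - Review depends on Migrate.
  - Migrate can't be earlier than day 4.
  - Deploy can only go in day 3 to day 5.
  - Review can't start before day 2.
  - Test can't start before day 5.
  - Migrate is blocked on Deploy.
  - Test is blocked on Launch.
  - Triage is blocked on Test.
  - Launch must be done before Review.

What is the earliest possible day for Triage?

Precedence pushes Triage to at least day 6.
Triage at day 7 is achievable: Launch in day 2; Audit in day 1; Triage in day 7; Deploy in day 3; Test in day 5; Review in day 6; Migrate in day 4.
Nothing earlier works — the capacity limit rule out every day before day 7.

day 7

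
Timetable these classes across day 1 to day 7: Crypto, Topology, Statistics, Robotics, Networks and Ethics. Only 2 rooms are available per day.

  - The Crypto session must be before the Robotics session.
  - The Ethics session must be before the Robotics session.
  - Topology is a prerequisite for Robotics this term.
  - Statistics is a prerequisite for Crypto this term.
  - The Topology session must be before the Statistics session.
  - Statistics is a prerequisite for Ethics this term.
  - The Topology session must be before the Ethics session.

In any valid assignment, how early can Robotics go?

Precedence pushes Robotics to at least day 4.
Robotics at day 4 is achievable: Networks -> day 1, Statistics -> day 2, Robotics -> day 4, Crypto -> day 3, Topology -> day 1, Ethics -> day 3.

day 4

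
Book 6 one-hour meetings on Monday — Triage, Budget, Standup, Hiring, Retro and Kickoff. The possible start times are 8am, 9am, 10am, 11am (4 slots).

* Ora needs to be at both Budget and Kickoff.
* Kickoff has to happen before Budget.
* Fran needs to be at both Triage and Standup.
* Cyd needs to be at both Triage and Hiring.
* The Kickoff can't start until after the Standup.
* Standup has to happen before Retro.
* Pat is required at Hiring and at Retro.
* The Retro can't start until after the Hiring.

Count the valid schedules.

57

Splitting on Triage: it can be 8am (3), 9am (12), 10am (19), 11am (23). Listing each branch's schedules as (Budget, Standup, Hiring, Retro, Kickoff):
Triage=8am: (11am,9am,9am,10am,10am) (11am,9am,9am,11am,10am) (11am,9am,10am,11am,10am) — 3.
Triage=9am: (10am,8am,8am,9am,9am) (10am,8am,8am,10am,9am) (10am,8am,8am,11am,9am) (10am,8am,10am,11am,9am) (11am,8am,8am,9am,9am) (11am,8am,8am,9am,10am) (11am,8am,8am,10am,9am) (11am,8am,8am,10am,10am) (11am,8am,8am,11am,9am) (11am,8am,8am,11am,10am) (11am,8am,10am,11am,9am) (11am,8am,10am,11am,10am) — 12.
Triage=10am: (10am,8am,8am,9am,9am) (10am,8am,8am,10am,9am) (10am,8am,8am,11am,9am) (10am,8am,9am,10am,9am) (10am,8am,9am,11am,9am) (11am,8am,8am,9am,9am) (11am,8am,8am,9am,10am) (11am,8am,8am,10am,9am) (11am,8am,8am,10am,10am) (11am,8am,8am,11am,9am) (11am,8am,8am,11am,10am) (11am,8am,9am,10am,9am) (11am,8am,9am,10am,10am) (11am,8am,9am,11am,9am) (11am,8am,9am,11am,10am) (11am,9am,8am,10am,10am) (11am,9am,8am,11am,10am) (11am,9am,9am,10am,10am) (11am,9am,9am,11am,10am) — 19.
Triage=11am: (10am,8am,8am,9am,9am) (10am,8am,8am,10am,9am) (10am,8am,8am,11am,9am) (10am,8am,9am,10am,9am) (10am,8am,9am,11am,9am) (10am,8am,10am,11am,9am) (11am,8am,8am,9am,9am) (11am,8am,8am,9am,10am) (11am,8am,8am,10am,9am) (11am,8am,8am,10am,10am) (11am,8am,8am,11am,9am) (11am,8am,8am,11am,10am) (11am,8am,9am,10am,9am) (11am,8am,9am,10am,10am) (11am,8am,9am,11am,9am) (11am,8am,9am,11am,10am) (11am,8am,10am,11am,9am) (11am,8am,10am,11am,10am) (11am,9am,8am,10am,10am) (11am,9am,8am,11am,10am) (11am,9am,9am,10am,10am) (11am,9am,9am,11am,10am) (11am,9am,10am,11am,10am) — 23.
Summing: 3 + 12 + 19 + 23 = 57.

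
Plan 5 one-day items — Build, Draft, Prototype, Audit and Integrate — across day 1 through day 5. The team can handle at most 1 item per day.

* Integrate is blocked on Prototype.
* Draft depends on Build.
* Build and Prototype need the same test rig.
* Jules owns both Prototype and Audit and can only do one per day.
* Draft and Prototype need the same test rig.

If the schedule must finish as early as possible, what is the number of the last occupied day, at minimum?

The precedence chain requires at least 2 distinct days.
With at most 1 per day and 5 tasks, at least 5 days are needed.
5 works (last occupied day: day 5): for example Build in day 1; Audit in day 5; Integrate in day 4; Prototype in day 3; Draft in day 2.

5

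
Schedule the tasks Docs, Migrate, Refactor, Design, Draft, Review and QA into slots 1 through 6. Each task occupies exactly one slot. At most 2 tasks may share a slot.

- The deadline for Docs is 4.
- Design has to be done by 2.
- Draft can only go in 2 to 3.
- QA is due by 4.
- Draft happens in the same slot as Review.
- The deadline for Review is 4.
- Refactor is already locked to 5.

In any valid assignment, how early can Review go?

2

Review must be in the same slot as Draft, which can't be before 2, so Review is at least 2; Review's own window allows nothing later than 4; Review must be in the same slot as Draft, which can't be after 3, so Review is at most 3.
Review at 2 is achievable: Docs in 1, Review in 2, Design in 1, QA in 3, Draft in 2, Refactor in 5, Migrate in 3.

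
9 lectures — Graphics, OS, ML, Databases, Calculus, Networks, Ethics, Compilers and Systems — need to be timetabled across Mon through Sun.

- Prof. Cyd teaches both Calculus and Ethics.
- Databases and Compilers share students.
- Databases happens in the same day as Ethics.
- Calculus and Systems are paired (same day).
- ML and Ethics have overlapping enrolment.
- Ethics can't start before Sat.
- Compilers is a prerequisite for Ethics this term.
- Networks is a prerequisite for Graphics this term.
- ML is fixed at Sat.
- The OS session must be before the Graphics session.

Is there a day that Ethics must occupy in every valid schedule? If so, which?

Ethics's window is Sat–Sun.
ML is fixed at Sat, and Ethics can't share a day with ML.
So Ethics must be Sun.

Sun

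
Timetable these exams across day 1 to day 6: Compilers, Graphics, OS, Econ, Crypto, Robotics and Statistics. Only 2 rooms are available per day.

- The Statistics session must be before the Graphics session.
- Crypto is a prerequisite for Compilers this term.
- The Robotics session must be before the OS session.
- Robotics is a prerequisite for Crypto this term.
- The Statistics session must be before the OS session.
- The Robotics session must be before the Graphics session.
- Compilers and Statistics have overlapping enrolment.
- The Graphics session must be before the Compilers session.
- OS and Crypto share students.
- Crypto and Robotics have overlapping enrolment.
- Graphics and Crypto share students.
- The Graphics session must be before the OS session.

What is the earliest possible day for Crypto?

day 2

Precedence pushes Crypto to at least day 2; downstream work caps Crypto at day 5.
Crypto at day 2 is achievable: Compilers=day 4; Graphics=day 3; OS=day 4; Robotics=day 1; Statistics=day 1; Crypto=day 2; Econ=day 2.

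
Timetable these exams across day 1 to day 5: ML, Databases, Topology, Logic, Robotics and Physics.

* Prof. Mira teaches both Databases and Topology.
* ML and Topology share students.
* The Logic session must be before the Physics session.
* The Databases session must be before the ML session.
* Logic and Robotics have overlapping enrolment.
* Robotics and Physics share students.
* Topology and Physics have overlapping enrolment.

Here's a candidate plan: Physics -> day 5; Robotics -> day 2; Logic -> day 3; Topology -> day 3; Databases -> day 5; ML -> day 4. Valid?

No — it violates: The Databases session must be before the ML session

The Logic session must be before the Physics session — holds.
Logic and Robotics have overlapping enrolment — holds.
Topology and Physics have overlapping enrolment — holds.
Prof. Mira teaches both Databases and Topology — holds.
The Databases session must be before the ML session — violated.
ML and Topology share students — holds.
Robotics and Physics share students — holds.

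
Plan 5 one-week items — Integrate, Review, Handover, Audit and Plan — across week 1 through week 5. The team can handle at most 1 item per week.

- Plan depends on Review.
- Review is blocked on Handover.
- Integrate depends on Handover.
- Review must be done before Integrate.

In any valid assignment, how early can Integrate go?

Precedence pushes Integrate to at least week 3.
Integrate at week 3 is achievable: Review -> week 2; Handover -> week 1; Audit -> week 5; Integrate -> week 3; Plan -> week 4.

week 3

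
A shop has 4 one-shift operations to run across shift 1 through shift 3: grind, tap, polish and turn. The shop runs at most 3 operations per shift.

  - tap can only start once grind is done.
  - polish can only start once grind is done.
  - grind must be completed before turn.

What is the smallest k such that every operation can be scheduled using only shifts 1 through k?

2 shifts

The precedence chain requires at least 2 distinct shifts.
With at most 3 per shift and 4 operations, at least 2 shifts are needed.
2 works (last occupied shift: shift 2): for example tap -> shift 2, turn -> shift 2, polish -> shift 2, grind -> shift 1.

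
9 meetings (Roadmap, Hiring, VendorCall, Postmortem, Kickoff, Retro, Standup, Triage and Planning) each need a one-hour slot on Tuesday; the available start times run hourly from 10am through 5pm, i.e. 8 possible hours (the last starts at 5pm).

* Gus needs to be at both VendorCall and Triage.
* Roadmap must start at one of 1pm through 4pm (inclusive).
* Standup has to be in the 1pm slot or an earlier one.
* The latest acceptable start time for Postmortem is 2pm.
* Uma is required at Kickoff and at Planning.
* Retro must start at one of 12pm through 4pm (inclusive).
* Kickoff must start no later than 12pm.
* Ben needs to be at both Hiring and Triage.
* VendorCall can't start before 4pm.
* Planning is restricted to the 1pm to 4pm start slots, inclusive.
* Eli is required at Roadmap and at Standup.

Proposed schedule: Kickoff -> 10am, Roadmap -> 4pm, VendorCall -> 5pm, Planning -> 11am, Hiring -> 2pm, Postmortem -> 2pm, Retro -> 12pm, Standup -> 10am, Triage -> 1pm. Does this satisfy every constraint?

Invalid. Planning is restricted to the 1pm to 4pm start slots, inclusive.

Roadmap must start at one of 1pm through 4pm (inclusive) — holds.
Standup has to be in the 1pm slot or an earlier one — holds.
Eli is required at Roadmap and at Standup — holds.
Gus needs to be at both VendorCall and Triage — holds.
Kickoff must start no later than 12pm — holds.
VendorCall can't start before 4pm — holds.
The latest acceptable start time for Postmortem is 2pm — holds.
Planning is restricted to the 1pm to 4pm start slots, inclusive — violated.
Uma is required at Kickoff and at Planning — holds.
Ben needs to be at both Hiring and Triage — holds.
Retro must start at one of 12pm through 4pm (inclusive) — holds.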